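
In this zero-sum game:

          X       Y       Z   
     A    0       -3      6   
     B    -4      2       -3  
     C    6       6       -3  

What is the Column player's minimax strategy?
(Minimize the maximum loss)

Column should play X or Y or Z (all achieve the minimum), value = 6

Work:
Column player minimizes Row's maximum payoff:
Column X: max payoff to Row = 6
Column Y: max payoff to Row = 6
Column Z: max payoff to Row = 6
Minimum is 6, achieved by columns X, Y, Z (tied).
Each of X or Y or Z is a minimax strategy.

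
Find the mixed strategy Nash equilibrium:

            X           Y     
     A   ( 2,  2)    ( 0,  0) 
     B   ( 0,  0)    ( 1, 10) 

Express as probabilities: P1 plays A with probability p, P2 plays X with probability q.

p = 0.8333, q = 0.3333

Work:
Find probabilities that make opponent indifferent:
P2 chooses q to make P1 indifferent between A and B
P1 chooses p to make P2 indifferent between X and Y
Mixed NE: P1 plays (A: 0.8333, B: 0.1667), P2 plays (X: 0.3333, Y: 0.6667)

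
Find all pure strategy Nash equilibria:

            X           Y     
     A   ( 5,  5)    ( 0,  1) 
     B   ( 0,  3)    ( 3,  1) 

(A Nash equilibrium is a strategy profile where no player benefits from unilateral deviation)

Nash equilibrium: (A, X)

Work:
Best responses:
  P1 vs X: payoffs [5, 0] → best response A (payoff 5)
  P1 vs Y: payoffs [0, 3] → best response B (payoff 3)
  P2 vs A: payoffs [5, 1] → best response X (payoff 5)
  P2 vs B: payoffs [3, 1] → best response X (payoff 3)
Mutual best responses: (A,X) → Nash equilibria.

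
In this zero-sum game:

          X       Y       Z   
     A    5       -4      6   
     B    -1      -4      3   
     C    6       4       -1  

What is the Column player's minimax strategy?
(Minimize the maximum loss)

Column should play Y, value = 4

Work:
Column player minimizes Row's maximum payoff:
Column X: max payoff to Row = 6
Column Y: max payoff to Row = 4
Column Z: max payoff to Row = 6
Minimum is 4, achieved by column Y.
Minimax strategy: Y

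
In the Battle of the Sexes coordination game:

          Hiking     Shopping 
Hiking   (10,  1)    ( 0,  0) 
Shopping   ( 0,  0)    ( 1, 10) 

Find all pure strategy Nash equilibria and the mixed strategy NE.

Pure NE: (Hiking, Hiking) and (Shopping, Shopping); Mixed NE: p = 0.9091, q = 0.0909

Work:
Check pure NE:
(Hiking, Hiking): (10, 1) - no unilateral deviation beneficial
(Shopping, Shopping): (1, 10) - no unilateral deviation beneficial
Mixed NE: P1 plays Hiking with p = 0.9091, P2 plays Hiking with q = 0.0909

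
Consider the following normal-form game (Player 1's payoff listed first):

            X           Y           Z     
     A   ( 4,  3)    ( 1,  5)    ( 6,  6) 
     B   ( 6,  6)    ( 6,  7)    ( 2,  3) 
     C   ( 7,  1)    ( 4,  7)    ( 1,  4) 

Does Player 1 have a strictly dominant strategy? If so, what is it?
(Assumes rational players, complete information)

No strictly dominant strategy exists for Player 1

Work:
A strategy strictly dominates another if it gives a strictly higher payoff against every opponent action. Compare each pair of P1's strategies column-by-column:
  A vs B: [4 vs 6, 1 vs 6, 6 vs 2] → A does not strictly dominate B (column X: 4 ≤ 6)
  A vs C: [4 vs 7, 1 vs 4, 6 vs 1] → A does not strictly dominate C (column X: 4 ≤ 7)
  B vs A: [6 vs 4, 6 vs 1, 2 vs 6] → B does not strictly dominate A (column Z: 2 ≤ 6)
  B vs C: [6 vs 7, 6 vs 4, 2 vs 1] → B does not strictly dominate C (column X: 6 ≤ 7)
  C vs A: [7 vs 4, 4 vs 1, 1 vs 6] → C does not strictly dominate A (column Z: 1 ≤ 6)
  C vs B: [7 vs 6, 4 vs 6, 1 vs 2] → C does not strictly dominate B (column Y: 4 ≤ 6)
No single strategy strictly dominates all others → no strictly dominant strategy.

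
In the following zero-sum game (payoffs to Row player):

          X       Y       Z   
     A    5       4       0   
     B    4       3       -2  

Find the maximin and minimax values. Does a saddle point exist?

Maximin = 0, Minimax = 0, Saddle: True

Work:
Row minimums: [0, -2] → maximin = 0
Column maximums: [5, 4, 0] → minimax = 0
Saddle point exists! Game value = 0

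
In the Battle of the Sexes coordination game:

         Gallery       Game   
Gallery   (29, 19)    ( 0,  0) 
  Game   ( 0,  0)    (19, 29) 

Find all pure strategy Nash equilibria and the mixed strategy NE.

Pure NE: (Gallery, Gallery) and (Game, Game); Mixed NE: p = 0.6042, q = 0.3958

Work:
Check pure NE:
(Gallery, Gallery): (29, 19) - no unilateral deviation beneficial
(Game, Game): (19, 29) - no unilateral deviation beneficial
Mixed NE: P1 plays Gallery with p = 0.6042, P2 plays Gallery with q = 0.3958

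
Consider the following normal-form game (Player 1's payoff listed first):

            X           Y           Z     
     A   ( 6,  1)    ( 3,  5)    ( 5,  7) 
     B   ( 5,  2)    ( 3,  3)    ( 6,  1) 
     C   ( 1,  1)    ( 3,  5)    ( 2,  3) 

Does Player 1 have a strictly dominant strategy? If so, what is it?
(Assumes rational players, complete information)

No strictly dominant strategy exists for Player 1

Work:
A strategy strictly dominates another if it gives a strictly higher payoff against every opponent action. Compare each pair of P1's strategies column-by-column:
  A vs B: [6 vs 5, 3 vs 3, 5 vs 6] → A does not strictly dominate B (column Y: 3 ≤ 3)
  A vs C: [6 vs 1, 3 vs 3, 5 vs 2] → A does not strictly dominate C (column Y: 3 ≤ 3)
  B vs A: [5 vs 6, 3 vs 3, 6 vs 5] → B does not strictly dominate A (column X: 5 ≤ 6)
  B vs C: [5 vs 1, 3 vs 3, 6 vs 2] → B does not strictly dominate C (column Y: 3 ≤ 3)
  C vs A: [1 vs 6, 3 vs 3, 2 vs 5] → C does not strictly dominate A (column X: 1 ≤ 6)
  C vs B: [1 vs 5, 3 vs 3, 2 vs 6] → C does not strictly dominate B (column X: 1 ≤ 5)
No single strategy strictly dominates all others → no strictly dominant strategy.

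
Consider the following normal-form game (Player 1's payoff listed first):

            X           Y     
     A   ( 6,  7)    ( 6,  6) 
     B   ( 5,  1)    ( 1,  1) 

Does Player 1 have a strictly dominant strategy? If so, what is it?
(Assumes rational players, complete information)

Yes, Player 1's strictly dominant strategy is A

Work:
A strategy strictly dominates another if it gives a strictly higher payoff against every opponent action. Compare each pair of P1's strategies column-by-column:
  A vs B: [6 vs 5, 6 vs 1] → A strictly dominates B
  B vs A: [5 vs 6, 1 vs 6] → B does not strictly dominate A (column X: 5 ≤ 6)
A strictly dominates every other strategy → strictly dominant.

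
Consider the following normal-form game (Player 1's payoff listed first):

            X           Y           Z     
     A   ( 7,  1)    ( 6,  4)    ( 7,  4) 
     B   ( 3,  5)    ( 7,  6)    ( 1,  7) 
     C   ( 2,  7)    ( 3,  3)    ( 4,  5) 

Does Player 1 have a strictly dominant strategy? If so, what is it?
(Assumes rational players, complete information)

No strictly dominant strategy exists for Player 1

Work:
A strategy strictly dominates another if it gives a strictly higher payoff against every opponent action. Compare each pair of P1's strategies column-by-column:
  A vs B: [7 vs 3, 6 vs 7, 7 vs 1] → A does not strictly dominate B (column Y: 6 ≤ 7)
  A vs C: [7 vs 2, 6 vs 3, 7 vs 4] → A strictly dominates C
  B vs A: [3 vs 7, 7 vs 6, 1 vs 7] → B does not strictly dominate A (column X: 3 ≤ 7)
  B vs C: [3 vs 2, 7 vs 3, 1 vs 4] → B does not strictly dominate C (column Z: 1 ≤ 4)
  C vs A: [2 vs 7, 3 vs 6, 4 vs 7] → C does not strictly dominate A (column X: 2 ≤ 7)
  C vs B: [2 vs 3, 3 vs 7, 4 vs 1] → C does not strictly dominate B (column X: 2 ≤ 3)
No single strategy strictly dominates all others → no strictly dominant strategy.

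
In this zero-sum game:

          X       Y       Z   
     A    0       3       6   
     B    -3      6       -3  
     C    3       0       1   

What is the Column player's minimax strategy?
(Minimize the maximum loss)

Column should play X, value = 3

Work:
Column player minimizes Row's maximum payoff:
Column X: max payoff to Row = 3
Column Y: max payoff to Row = 6
Column Z: max payoff to Row = 6
Minimum is 3, achieved by column X.
Minimax strategy: X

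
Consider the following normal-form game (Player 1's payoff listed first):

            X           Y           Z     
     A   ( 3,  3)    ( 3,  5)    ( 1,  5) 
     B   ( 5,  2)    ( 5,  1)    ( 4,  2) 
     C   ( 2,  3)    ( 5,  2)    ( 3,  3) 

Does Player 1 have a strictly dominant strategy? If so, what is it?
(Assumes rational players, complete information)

No strictly dominant strategy exists for Player 1

Work:
A strategy strictly dominates another if it gives a strictly higher payoff against every opponent action. Compare each pair of P1's strategies column-by-column:
  A vs B: [3 vs 5, 3 vs 5, 1 vs 4] → A does not strictly dominate B (column X: 3 ≤ 5)
  A vs C: [3 vs 2, 3 vs 5, 1 vs 3] → A does not strictly dominate C (column Y: 3 ≤ 5)
  B vs A: [5 vs 3, 5 vs 3, 4 vs 1] → B strictly dominates A
  B vs C: [5 vs 2, 5 vs 5, 4 vs 3] → B does not strictly dominate C (column Y: 5 ≤ 5)
  C vs A: [2 vs 3, 5 vs 3, 3 vs 1] → C does not strictly dominate A (column X: 2 ≤ 3)
  C vs B: [2 vs 5, 5 vs 5, 3 vs 4] → C does not strictly dominate B (column X: 2 ≤ 5)
No single strategy strictly dominates all others → no strictly dominant strategy.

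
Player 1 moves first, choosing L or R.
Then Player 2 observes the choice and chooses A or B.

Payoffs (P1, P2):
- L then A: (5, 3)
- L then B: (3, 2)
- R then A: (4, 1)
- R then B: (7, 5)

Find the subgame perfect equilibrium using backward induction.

P1 plays R, P2 plays A after L and B after R; Payoff (7, 5)

Work:
Backward induction:
After L: P2 chooses A → P1 gets 5
After R: P2 chooses B → P1 gets 7
P1 chooses R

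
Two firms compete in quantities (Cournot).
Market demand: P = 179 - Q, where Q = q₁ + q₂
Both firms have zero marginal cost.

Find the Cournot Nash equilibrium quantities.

q₁* = q₂* = 59.67; P* = 59.67

Work:
Profit: π_i = P·q_i = (a - q_i - q_j)·q_i
FOC: ∂π_i/∂q_i = a - 2q_i - q_j = 0
Reaction function: q_i = (179 - q_j)/2
Symmetry: q* = 179/3 = 59.67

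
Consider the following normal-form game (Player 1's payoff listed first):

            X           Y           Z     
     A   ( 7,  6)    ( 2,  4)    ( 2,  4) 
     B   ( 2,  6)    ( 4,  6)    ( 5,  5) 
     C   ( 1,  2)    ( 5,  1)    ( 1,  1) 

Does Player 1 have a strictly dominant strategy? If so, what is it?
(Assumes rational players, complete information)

No strictly dominant strategy exists for Player 1

Work:
A strategy strictly dominates another if it gives a strictly higher payoff against every opponent action. Compare each pair of P1's strategies column-by-column:
  A vs B: [7 vs 2, 2 vs 4, 2 vs 5] → A does not strictly dominate B (column Y: 2 ≤ 4)
  A vs C: [7 vs 1, 2 vs 5, 2 vs 1] → A does not strictly dominate C (column Y: 2 ≤ 5)
  B vs A: [2 vs 7, 4 vs 2, 5 vs 2] → B does not strictly dominate A (column X: 2 ≤ 7)
  B vs C: [2 vs 1, 4 vs 5, 5 vs 1] → B does not strictly dominate C (column Y: 4 ≤ 5)
  C vs A: [1 vs 7, 5 vs 2, 1 vs 2] → C does not strictly dominate A (column X: 1 ≤ 7)
  C vs B: [1 vs 2, 5 vs 4, 1 vs 5] → C does not strictly dominate B (column X: 1 ≤ 2)
No single strategy strictly dominates all others → no strictly dominant strategy.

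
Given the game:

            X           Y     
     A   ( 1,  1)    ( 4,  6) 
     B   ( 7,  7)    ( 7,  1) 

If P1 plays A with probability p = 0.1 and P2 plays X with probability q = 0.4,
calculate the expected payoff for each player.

E[P1] = 6.58, E[P2] = 3.46

Work:
E[P1] = p·q·π₁(A,X) + p·(1-q)·π₁(A,Y) + (1-p)·q·π₁(B,X) + (1-p)·(1-q)·π₁(B,Y)
= 0.1·0.4·1 + 0.1·0.6·4 + 0.9·0.4·7 + 0.9·0.6·7
= 6.58

E[P2] = 3.46 (similar calculation)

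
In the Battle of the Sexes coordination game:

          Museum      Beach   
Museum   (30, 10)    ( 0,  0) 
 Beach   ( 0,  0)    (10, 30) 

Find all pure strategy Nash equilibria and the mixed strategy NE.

Pure NE: (Museum, Museum) and (Beach, Beach); Mixed NE: p = 0.75, q = 0.25

Work:
Check pure NE:
(Museum, Museum): (30, 10) - no unilateral deviation beneficial
(Beach, Beach): (10, 30) - no unilateral deviation beneficial
Mixed NE: P1 plays Museum with p = 0.75, P2 plays Museum with q = 0.25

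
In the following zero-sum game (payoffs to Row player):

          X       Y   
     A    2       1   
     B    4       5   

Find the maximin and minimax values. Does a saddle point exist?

Maximin = 4, Minimax = 4, Saddle: True

Work:
Row minimums: [1, 4] → maximin = 4
Column maximums: [4, 5] → minimax = 4
Saddle point exists! Game value = 4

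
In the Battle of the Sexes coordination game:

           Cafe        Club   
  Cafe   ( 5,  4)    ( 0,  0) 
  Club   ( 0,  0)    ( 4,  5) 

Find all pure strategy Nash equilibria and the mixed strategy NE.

Pure NE: (Cafe, Cafe) and (Club, Club); Mixed NE: p = 0.5556, q = 0.4444

Work:
Check pure NE:
(Cafe, Cafe): (5, 4) - no unilateral deviation beneficial
(Club, Club): (4, 5) - no unilateral deviation beneficial
Mixed NE: P1 plays Cafe with p = 0.5556, P2 plays Cafe with q = 0.4444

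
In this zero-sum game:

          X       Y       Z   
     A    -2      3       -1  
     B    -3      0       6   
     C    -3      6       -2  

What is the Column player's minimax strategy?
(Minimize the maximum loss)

Column should play X, value = -2

Work:
Column player minimizes Row's maximum payoff:
Column X: max payoff to Row = -2
Column Y: max payoff to Row = 6
Column Z: max payoff to Row = 6
Minimum is -2, achieved by column X.
Minimax strategy: X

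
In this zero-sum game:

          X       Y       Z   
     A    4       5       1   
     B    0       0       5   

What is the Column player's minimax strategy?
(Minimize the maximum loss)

Column should play X, value = 4

Work:
Column player minimizes Row's maximum payoff:
Column X: max payoff to Row = 4
Column Y: max payoff to Row = 5
Column Z: max payoff to Row = 5
Minimum is 4, achieved by column X.
Minimax strategy: X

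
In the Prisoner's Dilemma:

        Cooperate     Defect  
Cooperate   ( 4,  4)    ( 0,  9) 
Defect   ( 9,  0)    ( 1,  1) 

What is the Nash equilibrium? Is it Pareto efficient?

(Defect, Defect) is NE; not Pareto efficient

Work:
Defect dominates Cooperate for both players:
If P2 cooperates: Defect (9) > Cooperate (4)
If P2 defects: Defect (1) > Cooperate (0)
NE: (Defect, Defect) with payoff (1, 1)
But (Cooperate, Cooperate) = (4, 4) Pareto dominates (1, 1)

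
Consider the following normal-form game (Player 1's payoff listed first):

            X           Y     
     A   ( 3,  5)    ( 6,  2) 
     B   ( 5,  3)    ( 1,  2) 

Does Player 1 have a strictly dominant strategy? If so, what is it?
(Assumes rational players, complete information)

No strictly dominant strategy exists for Player 1

Work:
A strategy strictly dominates another if it gives a strictly higher payoff against every opponent action. Compare each pair of P1's strategies column-by-column:
  A vs B: [3 vs 5, 6 vs 1] → A does not strictly dominate B (column X: 3 ≤ 5)
  B vs A: [5 vs 3, 1 vs 6] → B does not strictly dominate A (column Y: 1 ≤ 6)
No single strategy strictly dominates all others → no strictly dominant strategy.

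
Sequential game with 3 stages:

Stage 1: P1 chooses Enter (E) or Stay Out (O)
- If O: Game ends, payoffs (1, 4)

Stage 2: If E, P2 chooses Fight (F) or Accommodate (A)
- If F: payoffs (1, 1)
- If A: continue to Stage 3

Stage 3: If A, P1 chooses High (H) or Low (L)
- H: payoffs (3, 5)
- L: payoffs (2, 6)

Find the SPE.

SPE: (E, A, H); Outcome (3, 5)

Work:
Stage 3: P1 chooses H (3 vs 2)
Stage 2: P2: F->1, A->5 (anticipating H). Choose A
Stage 1: P1: O->1, E->3 (anticipating A, H). Choose E
SPE path: E -> A -> H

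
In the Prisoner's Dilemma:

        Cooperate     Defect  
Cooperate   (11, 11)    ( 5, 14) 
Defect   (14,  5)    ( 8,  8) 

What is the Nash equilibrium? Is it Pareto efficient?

(Defect, Defect) is NE; not Pareto efficient

Work:
Defect dominates Cooperate for both players:
If P2 cooperates: Defect (14) > Cooperate (11)
If P2 defects: Defect (8) > Cooperate (5)
NE: (Defect, Defect) with payoff (8, 8)
But (Cooperate, Cooperate) = (11, 11) Pareto dominates (8, 8)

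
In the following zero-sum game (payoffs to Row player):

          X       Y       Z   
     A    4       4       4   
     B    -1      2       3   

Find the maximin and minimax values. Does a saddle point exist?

Maximin = 4, Minimax = 4, Saddle: True

Work:
Row minimums: [4, -1] → maximin = 4
Column maximums: [4, 4, 4] → minimax = 4
Saddle point exists! Game value = 4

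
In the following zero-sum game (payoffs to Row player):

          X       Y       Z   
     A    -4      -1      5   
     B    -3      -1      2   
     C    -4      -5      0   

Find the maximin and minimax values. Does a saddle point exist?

Maximin = -3, Minimax = -3, Saddle: True

Work:
Row minimums: [-4, -3, -5] → maximin = -3
Column maximums: [-3, -1, 5] → minimax = -3
Saddle point exists! Game value = -3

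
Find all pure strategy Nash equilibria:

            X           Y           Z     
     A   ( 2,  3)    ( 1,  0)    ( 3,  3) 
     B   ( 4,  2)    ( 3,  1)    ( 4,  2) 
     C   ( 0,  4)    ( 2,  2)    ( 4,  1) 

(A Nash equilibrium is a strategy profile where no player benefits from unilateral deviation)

Nash equilibrium: (B, X), (B, Z)

Work:
Best responses:
  P1 vs X: payoffs [2, 4, 0] → best response B (payoff 4)
  P1 vs Y: payoffs [1, 3, 2] → best response B (payoff 3)
  P1 vs Z: payoffs [3, 4, 4] → best response B/C (payoff 4)
  P2 vs A: payoffs [3, 0, 3] → best response X/Z (payoff 3)
  P2 vs B: payoffs [2, 1, 2] → best response X/Z (payoff 2)
  P2 vs C: payoffs [4, 2, 1] → best response X (payoff 4)
Mutual best responses: (B,X), (B,Z) → Nash equilibria.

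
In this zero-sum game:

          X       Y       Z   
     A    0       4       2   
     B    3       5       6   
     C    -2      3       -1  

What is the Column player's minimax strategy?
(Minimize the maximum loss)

Column should play X, value = 3

Work:
Column player minimizes Row's maximum payoff:
Column X: max payoff to Row = 3
Column Y: max payoff to Row = 5
Column Z: max payoff to Row = 6
Minimum is 3, achieved by column X.
Minimax strategy: X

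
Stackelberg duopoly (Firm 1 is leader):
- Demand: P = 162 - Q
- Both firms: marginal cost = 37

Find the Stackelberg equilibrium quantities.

q₁* (leader) = 62.5, q₂* (follower) = 31.25

Work:
Follower's reaction: q₂ = (a - c - q₁)/2
Leader substitutes: π₁ = q₁·(a - q₁ - (a-c-q₁)/2 - c)
FOC: q₁* = (162 - 37)/2 = 62.50
Then: q₂* = (162 - 37 - 62.5)/2 = 31.25
Leader has first-mover advantage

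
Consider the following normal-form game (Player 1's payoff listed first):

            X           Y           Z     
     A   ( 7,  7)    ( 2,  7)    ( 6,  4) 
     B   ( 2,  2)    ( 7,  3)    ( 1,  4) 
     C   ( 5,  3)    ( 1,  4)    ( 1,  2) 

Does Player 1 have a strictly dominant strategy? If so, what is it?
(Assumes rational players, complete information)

No strictly dominant strategy exists for Player 1

Work:
A strategy strictly dominates another if it gives a strictly higher payoff against every opponent action. Compare each pair of P1's strategies column-by-column:
  A vs B: [7 vs 2, 2 vs 7, 6 vs 1] → A does not strictly dominate B (column Y: 2 ≤ 7)
  A vs C: [7 vs 5, 2 vs 1, 6 vs 1] → A strictly dominates C
  B vs A: [2 vs 7, 7 vs 2, 1 vs 6] → B does not strictly dominate A (column X: 2 ≤ 7)
  B vs C: [2 vs 5, 7 vs 1, 1 vs 1] → B does not strictly dominate C (column X: 2 ≤ 5)
  C vs A: [5 vs 7, 1 vs 2, 1 vs 6] → C does not strictly dominate A (column X: 5 ≤ 7)
  C vs B: [5 vs 2, 1 vs 7, 1 vs 1] → C does not strictly dominate B (column Y: 1 ≤ 7)
No single strategy strictly dominates all others → no strictly dominant strategy.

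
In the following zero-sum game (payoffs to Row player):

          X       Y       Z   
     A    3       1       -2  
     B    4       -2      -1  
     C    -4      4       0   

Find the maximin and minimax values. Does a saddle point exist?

Maximin = -2, Minimax = 0, Saddle: False

Work:
Row minimums: [-2, -2, -4] → maximin = -2
Column maximums: [4, 4, 0] → minimax = 0
No saddle point (maximin ≠ minimax). Mixed strategy needed.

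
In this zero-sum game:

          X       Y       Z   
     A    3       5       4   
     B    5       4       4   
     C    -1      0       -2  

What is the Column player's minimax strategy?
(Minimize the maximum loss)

Column should play Z, value = 4

Work:
Column player minimizes Row's maximum payoff:
Column X: max payoff to Row = 5
Column Y: max payoff to Row = 5
Column Z: max payoff to Row = 4
Minimum is 4, achieved by column Z.
Minimax strategy: Z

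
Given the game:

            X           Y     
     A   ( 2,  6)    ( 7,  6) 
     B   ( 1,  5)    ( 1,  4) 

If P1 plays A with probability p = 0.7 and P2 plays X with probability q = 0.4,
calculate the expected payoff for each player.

E[P1] = 3.8, E[P2] = 5.52

Work:
E[P1] = p·q·π₁(A,X) + p·(1-q)·π₁(A,Y) + (1-p)·q·π₁(B,X) + (1-p)·(1-q)·π₁(B,Y)
= 0.7·0.4·2 + 0.7·0.6·7 + 0.3·0.4·1 + 0.3·0.6·1
= 3.8

E[P2] = 5.52 (similar calculation)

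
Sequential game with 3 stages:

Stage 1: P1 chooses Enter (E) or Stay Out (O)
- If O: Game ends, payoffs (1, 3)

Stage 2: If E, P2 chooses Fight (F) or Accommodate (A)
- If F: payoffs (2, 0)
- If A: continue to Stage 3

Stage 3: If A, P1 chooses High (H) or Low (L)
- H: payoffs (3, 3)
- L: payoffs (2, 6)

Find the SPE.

SPE: (E, A, H); Outcome (3, 3)

Work:
Stage 3: P1 chooses H (3 vs 2)
Stage 2: P2: F->0, A->3 (anticipating H). Choose A
Stage 1: P1: O->1, E->3 (anticipating A, H). Choose E
SPE path: E -> A -> H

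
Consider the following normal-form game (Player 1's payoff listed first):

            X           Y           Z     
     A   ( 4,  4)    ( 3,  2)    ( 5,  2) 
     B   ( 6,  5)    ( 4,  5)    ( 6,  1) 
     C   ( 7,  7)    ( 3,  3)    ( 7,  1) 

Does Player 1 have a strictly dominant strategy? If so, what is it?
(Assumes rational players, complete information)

No strictly dominant strategy exists for Player 1

Work:
A strategy strictly dominates another if it gives a strictly higher payoff against every opponent action. Compare each pair of P1's strategies column-by-column:
  A vs B: [4 vs 6, 3 vs 4, 5 vs 6] → A does not strictly dominate B (column X: 4 ≤ 6)
  A vs C: [4 vs 7, 3 vs 3, 5 vs 7] → A does not strictly dominate C (column X: 4 ≤ 7)
  B vs A: [6 vs 4, 4 vs 3, 6 vs 5] → B strictly dominates A
  B vs C: [6 vs 7, 4 vs 3, 6 vs 7] → B does not strictly dominate C (column X: 6 ≤ 7)
  C vs A: [7 vs 4, 3 vs 3, 7 vs 5] → C does not strictly dominate A (column Y: 3 ≤ 3)
  C vs B: [7 vs 6, 3 vs 4, 7 vs 6] → C does not strictly dominate B (column Y: 3 ≤ 4)
No single strategy strictly dominates all others → no strictly dominant strategy.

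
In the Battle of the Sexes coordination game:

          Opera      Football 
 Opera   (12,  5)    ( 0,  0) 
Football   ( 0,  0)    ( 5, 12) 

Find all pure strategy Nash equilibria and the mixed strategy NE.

Pure NE: (Opera, Opera) and (Football, Football); Mixed NE: p = 0.7059, q = 0.2941

Work:
Check pure NE:
(Opera, Opera): (12, 5) - no unilateral deviation beneficial
(Football, Football): (5, 12) - no unilateral deviation beneficial
Mixed NE: P1 plays Opera with p = 0.7059, P2 plays Opera with q = 0.2941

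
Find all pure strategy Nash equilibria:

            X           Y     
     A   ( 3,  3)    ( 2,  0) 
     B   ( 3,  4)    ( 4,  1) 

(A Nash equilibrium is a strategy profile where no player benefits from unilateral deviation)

Nash equilibrium: (A, X), (B, X)

Work:
Best responses:
  P1 vs X: payoffs [3, 3] → best response A/B (payoff 3)
  P1 vs Y: payoffs [2, 4] → best response B (payoff 4)
  P2 vs A: payoffs [3, 0] → best response X (payoff 3)
  P2 vs B: payoffs [4, 1] → best response X (payoff 4)
Mutual best responses: (A,X), (B,X) → Nash equilibria.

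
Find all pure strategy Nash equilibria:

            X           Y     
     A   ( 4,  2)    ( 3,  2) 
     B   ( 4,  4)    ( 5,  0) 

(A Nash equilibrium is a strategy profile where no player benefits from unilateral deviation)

Nash equilibrium: (A, X), (B, X)

Work:
Best responses:
  P1 vs X: payoffs [4, 4] → best response A/B (payoff 4)
  P1 vs Y: payoffs [3, 5] → best response B (payoff 5)
  P2 vs A: payoffs [2, 2] → best response X/Y (payoff 2)
  P2 vs B: payoffs [4, 0] → best response X (payoff 4)
Mutual best responses: (A,X), (B,X) → Nash equilibria.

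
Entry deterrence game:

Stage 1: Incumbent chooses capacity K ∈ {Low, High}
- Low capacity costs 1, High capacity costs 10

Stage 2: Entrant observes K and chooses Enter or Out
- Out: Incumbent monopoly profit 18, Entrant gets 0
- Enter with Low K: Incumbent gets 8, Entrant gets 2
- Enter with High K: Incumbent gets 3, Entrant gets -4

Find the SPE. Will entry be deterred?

SPE: (High, Enter|Low, Out|High); Entry deterred. Incumbent net profit = 8

Work:
After Low K: Entrant enters (2 > 0)
After High K: Entrant stays out (-4 < 0)
Incumbent: Low → 8−1=7, High → 18−10=8
Incumbent chooses High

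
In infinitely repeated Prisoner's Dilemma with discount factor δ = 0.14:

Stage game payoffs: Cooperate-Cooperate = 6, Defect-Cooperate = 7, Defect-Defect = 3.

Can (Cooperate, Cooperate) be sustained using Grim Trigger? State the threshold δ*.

δ* = 0.25; since δ = 0.14 < 0.25, cooperation cannot be sustained

Work:
For Grim Trigger:
Cooperate forever: 6/(1-δ)
Defect then punished: 7 + 3·δ/(1-δ)
Need: 6/(1-δ) ≥ 7 + 3·δ/(1-δ)
Solving: δ ≥ (T-R)/(T-P) = (7-6)/(7-3) = 0.25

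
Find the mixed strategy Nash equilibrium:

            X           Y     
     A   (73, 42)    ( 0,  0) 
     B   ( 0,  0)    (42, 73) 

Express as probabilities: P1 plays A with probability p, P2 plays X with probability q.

p = 0.6348, q = 0.3652

Work:
Find probabilities that make opponent indifferent:
P2 chooses q to make P1 indifferent between A and B
P1 chooses p to make P2 indifferent between X and Y
Mixed NE: P1 plays (A: 0.6348, B: 0.3652), P2 plays (X: 0.3652, Y: 0.6348)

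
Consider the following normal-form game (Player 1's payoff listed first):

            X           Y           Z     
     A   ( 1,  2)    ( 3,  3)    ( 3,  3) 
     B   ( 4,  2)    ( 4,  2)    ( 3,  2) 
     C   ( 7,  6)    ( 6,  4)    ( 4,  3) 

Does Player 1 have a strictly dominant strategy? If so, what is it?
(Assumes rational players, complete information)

Yes, Player 1's strictly dominant strategy is C

Work:
A strategy strictly dominates another if it gives a strictly higher payoff against every opponent action. Compare each pair of P1's strategies column-by-column:
  A vs B: [1 vs 4, 3 vs 4, 3 vs 3] → A does not strictly dominate B (column X: 1 ≤ 4)
  A vs C: [1 vs 7, 3 vs 6, 3 vs 4] → A does not strictly dominate C (column X: 1 ≤ 7)
  B vs A: [4 vs 1, 4 vs 3, 3 vs 3] → B does not strictly dominate A (column Z: 3 ≤ 3)
  B vs C: [4 vs 7, 4 vs 6, 3 vs 4] → B does not strictly dominate C (column X: 4 ≤ 7)
  C vs A: [7 vs 1, 6 vs 3, 4 vs 3] → C strictly dominates A
  C vs B: [7 vs 4, 6 vs 4, 4 vs 3] → C strictly dominates B
C strictly dominates every other strategy → strictly dominant.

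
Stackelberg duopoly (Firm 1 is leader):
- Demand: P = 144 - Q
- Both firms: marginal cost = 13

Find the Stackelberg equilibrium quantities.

q₁* (leader) = 65.5, q₂* (follower) = 32.75

Work:
Follower's reaction: q₂ = (a - c - q₁)/2
Leader substitutes: π₁ = q₁·(a - q₁ - (a-c-q₁)/2 - c)
FOC: q₁* = (144 - 13)/2 = 65.50
Then: q₂* = (144 - 13 - 65.5)/2 = 32.75
Leader has first-mover advantage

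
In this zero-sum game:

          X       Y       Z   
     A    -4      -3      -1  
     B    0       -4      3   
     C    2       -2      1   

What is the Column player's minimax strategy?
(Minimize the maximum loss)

Column should play Y, value = -2

Work:
Column player minimizes Row's maximum payoff:
Column X: max payoff to Row = 2
Column Y: max payoff to Row = -2
Column Z: max payoff to Row = 3
Minimum is -2, achieved by column Y.
Minimax strategy: Y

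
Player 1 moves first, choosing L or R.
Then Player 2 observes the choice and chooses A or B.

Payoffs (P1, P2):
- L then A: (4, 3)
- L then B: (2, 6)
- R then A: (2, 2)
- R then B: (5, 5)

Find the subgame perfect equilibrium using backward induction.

P1 plays R, P2 plays B after L and B after R; Payoff (5, 5)

Work:
Backward induction:
After L: P2 chooses B → P1 gets 2
After R: P2 chooses B → P1 gets 5
P1 chooses R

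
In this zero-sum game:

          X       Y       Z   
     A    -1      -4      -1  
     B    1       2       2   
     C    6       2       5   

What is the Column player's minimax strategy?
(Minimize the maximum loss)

Column should play Y, value = 2

Work:
Column player minimizes Row's maximum payoff:
Column X: max payoff to Row = 6
Column Y: max payoff to Row = 2
Column Z: max payoff to Row = 5
Minimum is 2, achieved by column Y.
Minimax strategy: Y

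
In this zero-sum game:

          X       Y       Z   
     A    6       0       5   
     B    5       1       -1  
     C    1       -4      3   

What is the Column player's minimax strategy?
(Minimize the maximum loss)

Column should play Y, value = 1

Work:
Column player minimizes Row's maximum payoff:
Column X: max payoff to Row = 6
Column Y: max payoff to Row = 1
Column Z: max payoff to Row = 5
Minimum is 1, achieved by column Y.
Minimax strategy: Y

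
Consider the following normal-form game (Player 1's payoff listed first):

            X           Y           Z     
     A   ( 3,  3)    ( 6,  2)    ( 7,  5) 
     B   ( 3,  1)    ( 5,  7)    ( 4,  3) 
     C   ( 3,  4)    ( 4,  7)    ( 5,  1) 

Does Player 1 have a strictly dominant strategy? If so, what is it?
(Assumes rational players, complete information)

No strictly dominant strategy exists for Player 1

Work:
A strategy strictly dominates another if it gives a strictly higher payoff against every opponent action. Compare each pair of P1's strategies column-by-column:
  A vs B: [3 vs 3, 6 vs 5, 7 vs 4] → A does not strictly dominate B (column X: 3 ≤ 3)
  A vs C: [3 vs 3, 6 vs 4, 7 vs 5] → A does not strictly dominate C (column X: 3 ≤ 3)
  B vs A: [3 vs 3, 5 vs 6, 4 vs 7] → B does not strictly dominate A (column X: 3 ≤ 3)
  B vs C: [3 vs 3, 5 vs 4, 4 vs 5] → B does not strictly dominate C (column X: 3 ≤ 3)
  C vs A: [3 vs 3, 4 vs 6, 5 vs 7] → C does not strictly dominate A (column X: 3 ≤ 3)
  C vs B: [3 vs 3, 4 vs 5, 5 vs 4] → C does not strictly dominate B (column X: 3 ≤ 3)
No single strategy strictly dominates all others → no strictly dominant strategy.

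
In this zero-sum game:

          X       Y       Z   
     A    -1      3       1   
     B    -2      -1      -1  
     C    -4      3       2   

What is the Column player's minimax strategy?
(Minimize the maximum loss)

Column should play X, value = -1

Work:
Column player minimizes Row's maximum payoff:
Column X: max payoff to Row = -1
Column Y: max payoff to Row = 3
Column Z: max payoff to Row = 2
Minimum is -1, achieved by column X.
Minimax strategy: X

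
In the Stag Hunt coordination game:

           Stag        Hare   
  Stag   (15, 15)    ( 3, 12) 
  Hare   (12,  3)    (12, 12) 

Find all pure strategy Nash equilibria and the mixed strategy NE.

Pure NE: (Stag, Stag) and (Hare, Hare); Mixed NE: p = 0.75, q = 0.75

Work:
Check pure NE:
(Stag, Stag): (15, 15) - no unilateral deviation beneficial
(Hare, Hare): (12, 12) - no unilateral deviation beneficial
Mixed NE: P1 plays Stag with p = 0.75, P2 plays Stag with q = 0.75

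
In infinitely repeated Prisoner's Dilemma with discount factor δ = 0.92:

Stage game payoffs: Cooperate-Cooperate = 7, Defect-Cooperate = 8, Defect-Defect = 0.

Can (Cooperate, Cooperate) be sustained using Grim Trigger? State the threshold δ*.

δ* = 0.125; since δ = 0.92 ≥ 0.125, cooperation can be sustained

Work:
For Grim Trigger:
Cooperate forever: 7/(1-δ)
Defect then punished: 8 + 0·δ/(1-δ)
Need: 7/(1-δ) ≥ 8 + 0·δ/(1-δ)
Solving: δ ≥ (T-R)/(T-P) = (8-7)/(8-0) = 0.125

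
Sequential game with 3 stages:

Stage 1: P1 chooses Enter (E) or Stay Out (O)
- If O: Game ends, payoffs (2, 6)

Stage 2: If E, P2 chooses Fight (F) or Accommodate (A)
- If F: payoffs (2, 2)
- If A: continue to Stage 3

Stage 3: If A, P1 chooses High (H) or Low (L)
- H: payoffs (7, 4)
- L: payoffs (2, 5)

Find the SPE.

SPE: (E, A, H); Outcome (7, 4)

Work:
Stage 3: P1 chooses H (7 vs 2)
Stage 2: P2: F->2, A->4 (anticipating H). Choose A
Stage 1: P1: O->2, E->7 (anticipating A, H). Choose E
SPE path: E -> A -> H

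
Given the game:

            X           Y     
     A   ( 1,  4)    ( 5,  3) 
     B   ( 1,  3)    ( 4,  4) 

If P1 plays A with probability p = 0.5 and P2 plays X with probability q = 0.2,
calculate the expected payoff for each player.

E[P1] = 3.8, E[P2] = 3.5

Work:
E[P1] = p·q·π₁(A,X) + p·(1-q)·π₁(A,Y) + (1-p)·q·π₁(B,X) + (1-p)·(1-q)·π₁(B,Y)
= 0.5·0.2·1 + 0.5·0.8·5 + 0.5·0.2·1 + 0.5·0.8·4
= 3.8

E[P2] = 3.5 (similar calculation)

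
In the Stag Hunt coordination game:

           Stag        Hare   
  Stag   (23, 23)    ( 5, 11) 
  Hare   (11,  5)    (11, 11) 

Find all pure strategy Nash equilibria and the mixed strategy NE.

Pure NE: (Stag, Stag) and (Hare, Hare); Mixed NE: p = 0.3333, q = 0.3333

Work:
Check pure NE:
(Stag, Stag): (23, 23) - no unilateral deviation beneficial
(Hare, Hare): (11, 11) - no unilateral deviation beneficial
Mixed NE: P1 plays Stag with p = 0.3333, P2 plays Stag with q = 0.3333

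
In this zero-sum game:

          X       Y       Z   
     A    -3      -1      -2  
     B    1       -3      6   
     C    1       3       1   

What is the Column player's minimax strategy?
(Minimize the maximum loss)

Column should play X, value = 1

Work:
Column player minimizes Row's maximum payoff:
Column X: max payoff to Row = 1
Column Y: max payoff to Row = 3
Column Z: max payoff to Row = 6
Minimum is 1, achieved by column X.
Minimax strategy: X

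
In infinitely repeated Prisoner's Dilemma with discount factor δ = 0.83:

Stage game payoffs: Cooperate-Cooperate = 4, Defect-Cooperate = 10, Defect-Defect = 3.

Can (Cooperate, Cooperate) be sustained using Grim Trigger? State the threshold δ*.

δ* = 0.8571; since δ = 0.83 < 0.8571, cooperation cannot be sustained

Work:
For Grim Trigger:
Cooperate forever: 4/(1-δ)
Defect then punished: 10 + 3·δ/(1-δ)
Need: 4/(1-δ) ≥ 10 + 3·δ/(1-δ)
Solving: δ ≥ (T-R)/(T-P) = (10-4)/(10-3) = 0.8571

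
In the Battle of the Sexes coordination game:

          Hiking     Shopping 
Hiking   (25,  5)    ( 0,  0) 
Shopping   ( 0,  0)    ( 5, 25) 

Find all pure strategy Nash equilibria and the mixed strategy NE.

Pure NE: (Hiking, Hiking) and (Shopping, Shopping); Mixed NE: p = 0.8333, q = 0.1667

Work:
Check pure NE:
(Hiking, Hiking): (25, 5) - no unilateral deviation beneficial
(Shopping, Shopping): (5, 25) - no unilateral deviation beneficial
Mixed NE: P1 plays Hiking with p = 0.8333, P2 plays Hiking with q = 0.1667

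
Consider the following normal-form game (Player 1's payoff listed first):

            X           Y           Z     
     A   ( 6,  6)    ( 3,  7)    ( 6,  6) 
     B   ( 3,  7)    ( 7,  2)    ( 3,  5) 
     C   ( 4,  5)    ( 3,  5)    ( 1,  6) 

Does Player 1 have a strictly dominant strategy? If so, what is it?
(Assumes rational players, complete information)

No strictly dominant strategy exists for Player 1

Work:
A strategy strictly dominates another if it gives a strictly higher payoff against every opponent action. Compare each pair of P1's strategies column-by-column:
  A vs B: [6 vs 3, 3 vs 7, 6 vs 3] → A does not strictly dominate B (column Y: 3 ≤ 7)
  A vs C: [6 vs 4, 3 vs 3, 6 vs 1] → A does not strictly dominate C (column Y: 3 ≤ 3)
  B vs A: [3 vs 6, 7 vs 3, 3 vs 6] → B does not strictly dominate A (column X: 3 ≤ 6)
  B vs C: [3 vs 4, 7 vs 3, 3 vs 1] → B does not strictly dominate C (column X: 3 ≤ 4)
  C vs A: [4 vs 6, 3 vs 3, 1 vs 6] → C does not strictly dominate A (column X: 4 ≤ 6)
  C vs B: [4 vs 3, 3 vs 7, 1 vs 3] → C does not strictly dominate B (column Y: 3 ≤ 7)
No single strategy strictly dominates all others → no strictly dominant strategy.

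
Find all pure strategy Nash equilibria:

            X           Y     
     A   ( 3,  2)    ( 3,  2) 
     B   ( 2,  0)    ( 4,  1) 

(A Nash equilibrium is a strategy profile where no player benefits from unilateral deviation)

Nash equilibrium: (A, X), (B, Y)

Work:
Best responses:
  P1 vs X: payoffs [3, 2] → best response A (payoff 3)
  P1 vs Y: payoffs [3, 4] → best response B (payoff 4)
  P2 vs A: payoffs [2, 2] → best response X/Y (payoff 2)
  P2 vs B: payoffs [0, 1] → best response Y (payoff 1)
Mutual best responses: (A,X), (B,Y) → Nash equilibria.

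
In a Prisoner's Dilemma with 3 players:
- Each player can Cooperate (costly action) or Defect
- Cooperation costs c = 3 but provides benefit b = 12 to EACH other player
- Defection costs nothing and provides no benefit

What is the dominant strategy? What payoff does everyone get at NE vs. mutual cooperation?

Dominant: Defect; NE payoff = 0; Coop payoff = 21

Work:
Defect dominates (saves cost c = 3, benefit to others is external)
NE: All defect → everyone gets 0
If all cooperate: each receives (2)×12 - 3 = 21
Social dilemma: 21 > 0 but NE gives 0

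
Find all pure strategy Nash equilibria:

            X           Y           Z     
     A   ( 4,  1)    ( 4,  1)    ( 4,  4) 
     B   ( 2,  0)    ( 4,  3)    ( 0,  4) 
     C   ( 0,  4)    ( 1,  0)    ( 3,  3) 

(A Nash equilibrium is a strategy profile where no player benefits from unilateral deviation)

Nash equilibrium: (A, Z)

Work:
Best responses:
  P1 vs X: payoffs [4, 2, 0] → best response A (payoff 4)
  P1 vs Y: payoffs [4, 4, 1] → best response A/B (payoff 4)
  P1 vs Z: payoffs [4, 0, 3] → best response A (payoff 4)
  P2 vs A: payoffs [1, 1, 4] → best response Z (payoff 4)
  P2 vs B: payoffs [0, 3, 4] → best response Z (payoff 4)
  P2 vs C: payoffs [4, 0, 3] → best response X (payoff 4)
Mutual best responses: (A,Z) → Nash equilibria.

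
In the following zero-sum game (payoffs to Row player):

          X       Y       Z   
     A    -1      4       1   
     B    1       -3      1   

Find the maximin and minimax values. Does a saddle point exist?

Maximin = -1, Minimax = 1, Saddle: False

Work:
Row minimums: [-1, -3] → maximin = -1
Column maximums: [1, 4, 1] → minimax = 1
No saddle point (maximin ≠ minimax). Mixed strategy needed.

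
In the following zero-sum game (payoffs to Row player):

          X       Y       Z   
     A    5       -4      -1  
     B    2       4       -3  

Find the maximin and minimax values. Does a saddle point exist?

Maximin = -3, Minimax = -1, Saddle: False

Work:
Row minimums: [-4, -3] → maximin = -3
Column maximums: [5, 4, -1] → minimax = -1
No saddle point (maximin ≠ minimax). Mixed strategy needed.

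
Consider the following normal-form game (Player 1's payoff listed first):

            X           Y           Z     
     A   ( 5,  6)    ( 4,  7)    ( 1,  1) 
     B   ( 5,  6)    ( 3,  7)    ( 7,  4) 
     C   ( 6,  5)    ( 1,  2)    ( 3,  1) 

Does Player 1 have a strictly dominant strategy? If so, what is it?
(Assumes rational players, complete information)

No strictly dominant strategy exists for Player 1

Work:
A strategy strictly dominates another if it gives a strictly higher payoff against every opponent action. Compare each pair of P1's strategies column-by-column:
  A vs B: [5 vs 5, 4 vs 3, 1 vs 7] → A does not strictly dominate B (column X: 5 ≤ 5)
  A vs C: [5 vs 6, 4 vs 1, 1 vs 3] → A does not strictly dominate C (column X: 5 ≤ 6)
  B vs A: [5 vs 5, 3 vs 4, 7 vs 1] → B does not strictly dominate A (column X: 5 ≤ 5)
  B vs C: [5 vs 6, 3 vs 1, 7 vs 3] → B does not strictly dominate C (column X: 5 ≤ 6)
  C vs A: [6 vs 5, 1 vs 4, 3 vs 1] → C does not strictly dominate A (column Y: 1 ≤ 4)
  C vs B: [6 vs 5, 1 vs 3, 3 vs 7] → C does not strictly dominate B (column Y: 1 ≤ 3)
No single strategy strictly dominates all others → no strictly dominant strategy.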